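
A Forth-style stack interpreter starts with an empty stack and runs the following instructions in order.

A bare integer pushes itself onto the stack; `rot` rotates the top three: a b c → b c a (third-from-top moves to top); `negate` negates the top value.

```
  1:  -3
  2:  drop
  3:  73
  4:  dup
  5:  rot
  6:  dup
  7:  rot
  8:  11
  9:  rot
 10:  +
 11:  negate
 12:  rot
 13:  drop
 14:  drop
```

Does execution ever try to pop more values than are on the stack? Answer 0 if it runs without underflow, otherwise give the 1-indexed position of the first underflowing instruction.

-3   -> -3
drop -> (empty)
73   -> 73
dup  -> 73 73
rot  — needs 3 operands, stack has 2 → underflow

5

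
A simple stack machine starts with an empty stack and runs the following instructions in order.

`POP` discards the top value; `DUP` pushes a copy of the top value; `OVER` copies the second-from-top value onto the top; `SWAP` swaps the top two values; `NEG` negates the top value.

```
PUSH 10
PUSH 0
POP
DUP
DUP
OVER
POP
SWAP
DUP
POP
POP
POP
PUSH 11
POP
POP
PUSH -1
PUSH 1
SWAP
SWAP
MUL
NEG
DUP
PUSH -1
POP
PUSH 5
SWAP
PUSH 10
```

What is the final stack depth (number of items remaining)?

PUSH 10  10
PUSH 0   10 0
POP      10
DUP      10 10
DUP      10 10 10
OVER     10 10 10 10
POP      10 10 10
SWAP     10 10 10
DUP      10 10 10 10
POP      10 10 10
POP      10 10
POP      10
PUSH 11  10 11
POP      10
POP      (empty)
PUSH -1  -1
PUSH 1   -1 1
SWAP     1 -1
SWAP     -1 1
MUL      -1
NEG      1
DUP      1 1
PUSH -1  1 1 -1
POP      1 1
PUSH 5   1 1 5
SWAP     1 5 1
PUSH 10  1 5 1 10

4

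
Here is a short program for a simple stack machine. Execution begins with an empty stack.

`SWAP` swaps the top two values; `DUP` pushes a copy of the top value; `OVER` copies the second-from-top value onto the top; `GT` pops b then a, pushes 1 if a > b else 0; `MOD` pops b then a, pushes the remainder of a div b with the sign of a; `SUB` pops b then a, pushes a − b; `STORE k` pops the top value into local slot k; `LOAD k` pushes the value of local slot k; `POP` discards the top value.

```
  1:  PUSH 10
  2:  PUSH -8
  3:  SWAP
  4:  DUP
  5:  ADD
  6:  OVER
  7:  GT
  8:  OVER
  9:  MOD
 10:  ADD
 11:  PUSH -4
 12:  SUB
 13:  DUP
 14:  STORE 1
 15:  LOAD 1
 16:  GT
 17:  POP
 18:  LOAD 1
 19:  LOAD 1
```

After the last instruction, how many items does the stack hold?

PUSH 10 -> [10]
PUSH -8 -> [10, -8]
SWAP    -> [-8, 10]
DUP     -> [-8, 10, 10]
ADD     -> [-8, 20]
OVER    -> [-8, 20, -8]
GT      -> [-8, 1]
OVER    -> [-8, 1, -8]
MOD     -> [-8, 1]
ADD     -> [-7]
PUSH -4 -> [-7, -4]
SUB     -> [-3]
DUP     -> [-3, -3]
STORE 1 -> [-3]
LOAD 1  -> [-3, -3]
GT      -> [0]
POP     -> []
LOAD 1  -> [-3]
LOAD 1  -> [-3, -3]

2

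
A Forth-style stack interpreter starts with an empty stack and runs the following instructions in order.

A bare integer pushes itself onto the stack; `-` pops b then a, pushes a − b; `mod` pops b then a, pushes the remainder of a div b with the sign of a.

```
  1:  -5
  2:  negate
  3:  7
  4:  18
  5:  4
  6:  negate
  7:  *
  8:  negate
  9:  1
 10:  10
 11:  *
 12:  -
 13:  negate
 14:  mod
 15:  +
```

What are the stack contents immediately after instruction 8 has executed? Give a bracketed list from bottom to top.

[5, 7, 72]

-5     → [-5]
negate → [5]
7      → [5, 7]
18     → [5, 7, 18]
4      → [5, 7, 18, 4]
negate → [5, 7, 18, -4]
*      → [5, 7, -72]
negate → [5, 7, 72]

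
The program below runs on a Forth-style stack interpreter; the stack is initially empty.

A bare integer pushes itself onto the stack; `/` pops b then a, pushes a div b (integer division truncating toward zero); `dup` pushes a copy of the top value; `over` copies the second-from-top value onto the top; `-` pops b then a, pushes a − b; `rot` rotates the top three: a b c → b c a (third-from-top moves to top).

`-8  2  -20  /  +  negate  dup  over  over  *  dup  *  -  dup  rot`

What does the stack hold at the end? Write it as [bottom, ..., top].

-8     → -8
2      → -8 2
-20    → -8 2 -20
/      → -8 0
+      → -8
negate → 8
dup    → 8 8
over   → 8 8 8
over   → 8 8 8 8
*      → 8 8 64
dup    → 8 8 64 64
*      → 8 8 4096
-      → 8 -4088
dup    → 8 -4088 -4088
rot    → -4088 -4088 8

[-4088, -4088, 8]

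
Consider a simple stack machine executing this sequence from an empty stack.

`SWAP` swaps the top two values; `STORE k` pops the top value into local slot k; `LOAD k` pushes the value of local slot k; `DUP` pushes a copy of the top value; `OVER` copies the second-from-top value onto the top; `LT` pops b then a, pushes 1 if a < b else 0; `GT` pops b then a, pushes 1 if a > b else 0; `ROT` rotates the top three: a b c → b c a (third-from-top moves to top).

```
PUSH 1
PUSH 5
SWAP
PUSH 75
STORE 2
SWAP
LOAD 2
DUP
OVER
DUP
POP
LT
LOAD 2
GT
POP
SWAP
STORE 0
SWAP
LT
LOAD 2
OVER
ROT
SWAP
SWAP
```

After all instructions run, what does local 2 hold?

75

PUSH 1   1
PUSH 5   1 5
SWAP     5 1
PUSH 75  5 1 75
STORE 2  5 1
SWAP     1 5
LOAD 2   1 5 75
DUP      1 5 75 75
OVER     1 5 75 75 75
DUP      1 5 75 75 75 75
POP      1 5 75 75 75
LT       1 5 75 0
LOAD 2   1 5 75 0 75
GT       1 5 75 0
POP      1 5 75
SWAP     1 75 5
STORE 0  1 75
SWAP     75 1
LT       0
LOAD 2   0 75
OVER     0 75 0
ROT      75 0 0
SWAP     75 0 0
SWAP     75 0 0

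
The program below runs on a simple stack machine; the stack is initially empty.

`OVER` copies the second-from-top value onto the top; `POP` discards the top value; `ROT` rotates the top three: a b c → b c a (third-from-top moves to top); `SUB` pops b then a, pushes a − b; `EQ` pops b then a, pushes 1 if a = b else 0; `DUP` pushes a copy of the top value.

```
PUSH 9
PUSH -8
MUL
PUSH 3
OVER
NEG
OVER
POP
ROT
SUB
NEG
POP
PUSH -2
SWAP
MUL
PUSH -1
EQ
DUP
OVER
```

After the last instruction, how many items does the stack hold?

3

PUSH 9  -> 9
PUSH -8 -> 9 -8
MUL     -> -72
PUSH 3  -> -72 3
OVER    -> -72 3 -72
NEG     -> -72 3 72
OVER    -> -72 3 72 3
POP     -> -72 3 72
ROT     -> 3 72 -72
SUB     -> 3 144
NEG     -> 3 -144
POP     -> 3
PUSH -2 -> 3 -2
SWAP    -> -2 3
MUL     -> -6
PUSH -1 -> -6 -1
EQ      -> 0
DUP     -> 0 0
OVER    -> 0 0 0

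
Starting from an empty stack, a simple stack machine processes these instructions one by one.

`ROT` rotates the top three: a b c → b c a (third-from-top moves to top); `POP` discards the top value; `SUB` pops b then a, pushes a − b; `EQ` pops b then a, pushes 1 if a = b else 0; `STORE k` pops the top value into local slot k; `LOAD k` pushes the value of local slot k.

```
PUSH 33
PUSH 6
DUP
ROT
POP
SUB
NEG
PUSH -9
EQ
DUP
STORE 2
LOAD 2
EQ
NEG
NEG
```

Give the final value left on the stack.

1

PUSH 33 -> 33
PUSH 6  -> 33 6
DUP     -> 33 6 6
ROT     -> 6 6 33
POP     -> 6 6
SUB     -> 0
NEG     -> 0
PUSH -9 -> 0 -9
EQ      -> 0
DUP     -> 0 0
STORE 2 -> 0
LOAD 2  -> 0 0
EQ      -> 1
NEG     -> -1
NEG     -> 1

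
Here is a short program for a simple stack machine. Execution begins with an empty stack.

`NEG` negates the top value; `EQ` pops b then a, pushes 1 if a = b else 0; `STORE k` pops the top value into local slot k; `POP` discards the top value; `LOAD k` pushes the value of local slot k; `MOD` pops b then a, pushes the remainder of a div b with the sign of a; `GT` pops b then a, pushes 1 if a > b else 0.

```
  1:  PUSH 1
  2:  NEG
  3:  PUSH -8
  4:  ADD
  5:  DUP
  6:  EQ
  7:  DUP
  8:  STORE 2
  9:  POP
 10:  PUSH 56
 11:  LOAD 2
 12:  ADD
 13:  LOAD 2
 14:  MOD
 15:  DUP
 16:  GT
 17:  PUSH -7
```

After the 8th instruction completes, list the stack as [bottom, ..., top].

[1]

PUSH 1  → [1]
NEG     → [-1]
PUSH -8 → [-1, -8]
ADD     → [-9]
DUP     → [-9, -9]
EQ      → [1]
DUP     → [1, 1]
STORE 2 → [1]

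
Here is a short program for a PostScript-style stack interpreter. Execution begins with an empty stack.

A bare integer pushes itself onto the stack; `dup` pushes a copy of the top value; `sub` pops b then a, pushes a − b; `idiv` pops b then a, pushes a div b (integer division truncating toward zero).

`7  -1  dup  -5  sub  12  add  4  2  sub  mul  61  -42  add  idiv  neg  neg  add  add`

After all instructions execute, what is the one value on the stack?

7     7
-1    7 -1
dup   7 -1 -1
-5    7 -1 -1 -5
sub   7 -1 4
12    7 -1 4 12
add   7 -1 16
4     7 -1 16 4
2     7 -1 16 4 2
sub   7 -1 16 2
mul   7 -1 32
61    7 -1 32 61
-42   7 -1 32 61 -42
add   7 -1 32 19
idiv  7 -1 1
neg   7 -1 -1
neg   7 -1 1
add   7 0
add   7

7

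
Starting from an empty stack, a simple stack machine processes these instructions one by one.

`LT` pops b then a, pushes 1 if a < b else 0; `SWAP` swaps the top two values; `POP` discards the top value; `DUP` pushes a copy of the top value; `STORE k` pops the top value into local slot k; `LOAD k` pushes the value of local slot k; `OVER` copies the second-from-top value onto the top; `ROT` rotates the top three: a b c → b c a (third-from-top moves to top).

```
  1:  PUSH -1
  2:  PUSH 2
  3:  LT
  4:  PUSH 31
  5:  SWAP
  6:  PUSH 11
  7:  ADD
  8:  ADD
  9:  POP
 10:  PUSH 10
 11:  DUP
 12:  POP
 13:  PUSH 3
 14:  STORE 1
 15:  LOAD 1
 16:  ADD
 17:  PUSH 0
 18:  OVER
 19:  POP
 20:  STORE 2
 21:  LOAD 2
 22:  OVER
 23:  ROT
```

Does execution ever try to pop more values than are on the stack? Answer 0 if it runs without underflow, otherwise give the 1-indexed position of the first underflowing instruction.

PUSH -1 -> -1
PUSH 2  -> -1 2
LT      -> 1
PUSH 31 -> 1 31
SWAP    -> 31 1
PUSH 11 -> 31 1 11
ADD     -> 31 12
ADD     -> 43
POP     -> (empty)
PUSH 10 -> 10
DUP     -> 10 10
POP     -> 10
PUSH 3  -> 10 3
STORE 1 -> 10
LOAD 1  -> 10 3
ADD     -> 13
PUSH 0  -> 13 0
OVER    -> 13 0 13
POP     -> 13 0
STORE 2 -> 13
LOAD 2  -> 13 0
OVER    -> 13 0 13
ROT     -> 0 13 13

0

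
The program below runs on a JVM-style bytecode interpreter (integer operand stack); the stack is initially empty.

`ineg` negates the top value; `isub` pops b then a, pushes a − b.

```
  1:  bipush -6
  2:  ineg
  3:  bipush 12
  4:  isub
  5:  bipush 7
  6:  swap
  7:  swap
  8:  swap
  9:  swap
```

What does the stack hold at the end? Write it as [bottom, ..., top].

[-6, 7]

bipush -6 → [-6]
ineg      → [6]
bipush 12 → [6, 12]
isub      → [-6]
bipush 7  → [-6, 7]
swap      → [7, -6]
swap      → [-6, 7]
swap      → [7, -6]
swap      → [-6, 7]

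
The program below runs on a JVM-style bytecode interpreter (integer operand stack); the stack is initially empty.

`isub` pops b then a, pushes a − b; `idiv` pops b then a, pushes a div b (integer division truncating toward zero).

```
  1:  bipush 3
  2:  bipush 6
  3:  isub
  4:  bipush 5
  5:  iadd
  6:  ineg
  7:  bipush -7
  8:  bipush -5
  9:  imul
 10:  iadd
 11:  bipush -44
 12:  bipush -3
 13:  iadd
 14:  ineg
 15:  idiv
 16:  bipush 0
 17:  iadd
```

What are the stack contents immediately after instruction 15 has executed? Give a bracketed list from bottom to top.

bipush 3   → 3
bipush 6   → 3 6
isub       → -3
bipush 5   → -3 5
iadd       → 2
ineg       → -2
bipush -7  → -2 -7
bipush -5  → -2 -7 -5
imul       → -2 35
iadd       → 33
bipush -44 → 33 -44
bipush -3  → 33 -44 -3
iadd       → 33 -47
ineg       → 33 47
idiv       → 0

[0]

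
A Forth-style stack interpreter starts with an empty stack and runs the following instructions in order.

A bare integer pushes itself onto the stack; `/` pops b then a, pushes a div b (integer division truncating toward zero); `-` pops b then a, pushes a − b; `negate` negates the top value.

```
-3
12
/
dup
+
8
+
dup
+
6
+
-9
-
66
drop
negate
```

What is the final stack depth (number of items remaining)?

-3     -> -3
12     -> -3 12
/      -> 0
dup    -> 0 0
+      -> 0
8      -> 0 8
+      -> 8
dup    -> 8 8
+      -> 16
6      -> 16 6
+      -> 22
-9     -> 22 -9
-      -> 31
66     -> 31 66
drop   -> 31
negate -> -31

1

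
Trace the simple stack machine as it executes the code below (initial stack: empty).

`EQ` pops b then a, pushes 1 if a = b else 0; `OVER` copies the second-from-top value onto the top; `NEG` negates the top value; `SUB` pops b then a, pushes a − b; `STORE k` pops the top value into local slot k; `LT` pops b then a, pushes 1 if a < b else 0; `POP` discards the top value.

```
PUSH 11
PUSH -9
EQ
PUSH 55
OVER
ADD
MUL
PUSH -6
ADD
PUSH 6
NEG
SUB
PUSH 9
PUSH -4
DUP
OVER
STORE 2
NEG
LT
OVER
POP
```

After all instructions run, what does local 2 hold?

PUSH 11 : [11]
PUSH -9 : [11, -9]
EQ      : [0]
PUSH 55 : [0, 55]
OVER    : [0, 55, 0]
ADD     : [0, 55]
MUL     : [0]
PUSH -6 : [0, -6]
ADD     : [-6]
PUSH 6  : [-6, 6]
NEG     : [-6, -6]
SUB     : [0]
PUSH 9  : [0, 9]
PUSH -4 : [0, 9, -4]
DUP     : [0, 9, -4, -4]
OVER    : [0, 9, -4, -4, -4]
STORE 2 : [0, 9, -4, -4]
NEG     : [0, 9, -4, 4]
LT      : [0, 9, 1]
OVER    : [0, 9, 1, 9]
POP     : [0, 9, 1]

-4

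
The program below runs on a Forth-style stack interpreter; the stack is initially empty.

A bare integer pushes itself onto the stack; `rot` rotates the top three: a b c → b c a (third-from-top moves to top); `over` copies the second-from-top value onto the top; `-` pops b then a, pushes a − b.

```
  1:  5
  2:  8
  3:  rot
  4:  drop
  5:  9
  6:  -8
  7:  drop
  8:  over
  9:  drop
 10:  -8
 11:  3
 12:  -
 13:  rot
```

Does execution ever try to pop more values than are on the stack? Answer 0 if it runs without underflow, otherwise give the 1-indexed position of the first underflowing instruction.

5  5
8  5 8
rot  — needs 3 operands, stack has 2 → underflow

3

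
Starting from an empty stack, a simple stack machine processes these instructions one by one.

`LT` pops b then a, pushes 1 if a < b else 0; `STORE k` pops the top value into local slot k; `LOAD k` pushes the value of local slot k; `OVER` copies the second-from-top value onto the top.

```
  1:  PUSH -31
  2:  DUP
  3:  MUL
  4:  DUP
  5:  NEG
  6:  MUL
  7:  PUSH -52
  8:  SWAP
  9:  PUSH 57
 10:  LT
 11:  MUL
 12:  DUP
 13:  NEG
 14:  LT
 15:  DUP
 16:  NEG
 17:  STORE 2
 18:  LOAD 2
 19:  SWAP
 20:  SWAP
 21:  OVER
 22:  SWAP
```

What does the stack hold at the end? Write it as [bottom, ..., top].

PUSH -31 → [-31]
DUP      → [-31, -31]
MUL      → [961]
DUP      → [961, 961]
NEG      → [961, -961]
MUL      → [-923521]
PUSH -52 → [-923521, -52]
SWAP     → [-52, -923521]
PUSH 57  → [-52, -923521, 57]
LT       → [-52, 1]
MUL      → [-52]
DUP      → [-52, -52]
NEG      → [-52, 52]
LT       → [1]
DUP      → [1, 1]
NEG      → [1, -1]
STORE 2  → [1]
LOAD 2   → [1, -1]
SWAP     → [-1, 1]
SWAP     → [1, -1]
OVER     → [1, -1, 1]
SWAP     → [1, 1, -1]

[1, 1, -1]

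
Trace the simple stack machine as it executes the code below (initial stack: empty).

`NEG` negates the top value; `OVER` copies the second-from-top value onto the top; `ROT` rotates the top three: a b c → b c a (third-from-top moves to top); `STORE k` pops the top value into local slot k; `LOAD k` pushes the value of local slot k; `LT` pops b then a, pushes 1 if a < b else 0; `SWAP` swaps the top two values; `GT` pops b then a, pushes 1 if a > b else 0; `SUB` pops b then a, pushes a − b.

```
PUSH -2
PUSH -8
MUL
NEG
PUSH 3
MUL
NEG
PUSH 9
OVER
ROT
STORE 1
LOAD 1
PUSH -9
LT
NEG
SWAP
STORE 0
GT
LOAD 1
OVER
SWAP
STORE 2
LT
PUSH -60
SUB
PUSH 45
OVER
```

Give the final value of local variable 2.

48

PUSH -2  : -2
PUSH -8  : -2 -8
MUL      : 16
NEG      : -16
PUSH 3   : -16 3
MUL      : -48
NEG      : 48
PUSH 9   : 48 9
OVER     : 48 9 48
ROT      : 9 48 48
STORE 1  : 9 48
LOAD 1   : 9 48 48
PUSH -9  : 9 48 48 -9
LT       : 9 48 0
NEG      : 9 48 0
SWAP     : 9 0 48
STORE 0  : 9 0
GT       : 1
LOAD 1   : 1 48
OVER     : 1 48 1
SWAP     : 1 1 48
STORE 2  : 1 1
LT       : 0
PUSH -60 : 0 -60
SUB      : 60
PUSH 45  : 60 45
OVER     : 60 45 60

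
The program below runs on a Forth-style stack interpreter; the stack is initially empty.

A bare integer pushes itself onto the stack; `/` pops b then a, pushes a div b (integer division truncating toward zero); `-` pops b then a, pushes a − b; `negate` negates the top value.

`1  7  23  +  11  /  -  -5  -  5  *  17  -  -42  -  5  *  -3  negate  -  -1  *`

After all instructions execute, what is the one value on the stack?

1      -> 1
7      -> 1 7
23     -> 1 7 23
+      -> 1 30
11     -> 1 30 11
/      -> 1 2
-      -> -1
-5     -> -1 -5
-      -> 4
5      -> 4 5
*      -> 20
17     -> 20 17
-      -> 3
-42    -> 3 -42
-      -> 45
5      -> 45 5
*      -> 225
-3     -> 225 -3
negate -> 225 3
-      -> 222
-1     -> 222 -1
*      -> -222

-222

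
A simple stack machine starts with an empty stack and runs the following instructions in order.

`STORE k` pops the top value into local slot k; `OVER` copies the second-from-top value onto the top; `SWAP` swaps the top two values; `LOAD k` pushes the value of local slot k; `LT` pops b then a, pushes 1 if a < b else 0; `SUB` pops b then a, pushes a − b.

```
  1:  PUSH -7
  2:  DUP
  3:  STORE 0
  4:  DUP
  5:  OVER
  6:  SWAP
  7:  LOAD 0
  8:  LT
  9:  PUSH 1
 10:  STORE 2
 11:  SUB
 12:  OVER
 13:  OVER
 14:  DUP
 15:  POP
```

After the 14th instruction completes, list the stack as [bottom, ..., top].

PUSH -7 -> -7
DUP     -> -7 -7
STORE 0 -> -7
DUP     -> -7 -7
OVER    -> -7 -7 -7
SWAP    -> -7 -7 -7
LOAD 0  -> -7 -7 -7 -7
LT      -> -7 -7 0
PUSH 1  -> -7 -7 0 1
STORE 2 -> -7 -7 0
SUB     -> -7 -7
OVER    -> -7 -7 -7
OVER    -> -7 -7 -7 -7
DUP     -> -7 -7 -7 -7 -7

[-7, -7, -7, -7, -7]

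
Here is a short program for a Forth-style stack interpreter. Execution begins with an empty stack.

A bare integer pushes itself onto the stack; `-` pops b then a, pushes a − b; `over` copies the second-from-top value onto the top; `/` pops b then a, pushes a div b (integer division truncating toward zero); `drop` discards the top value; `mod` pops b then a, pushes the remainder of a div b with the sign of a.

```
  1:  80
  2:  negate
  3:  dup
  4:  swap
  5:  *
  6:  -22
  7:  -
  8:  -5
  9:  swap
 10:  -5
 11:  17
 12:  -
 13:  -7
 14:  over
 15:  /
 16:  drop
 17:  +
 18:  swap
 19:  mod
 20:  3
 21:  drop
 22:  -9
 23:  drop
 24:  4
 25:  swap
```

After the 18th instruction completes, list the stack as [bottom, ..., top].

[6400, -5]

80     -> 80
negate -> -80
dup    -> -80 -80
swap   -> -80 -80
*      -> 6400
-22    -> 6400 -22
-      -> 6422
-5     -> 6422 -5
swap   -> -5 6422
-5     -> -5 6422 -5
17     -> -5 6422 -5 17
-      -> -5 6422 -22
-7     -> -5 6422 -22 -7
over   -> -5 6422 -22 -7 -22
/      -> -5 6422 -22 0
drop   -> -5 6422 -22
+      -> -5 6400
swap   -> 6400 -5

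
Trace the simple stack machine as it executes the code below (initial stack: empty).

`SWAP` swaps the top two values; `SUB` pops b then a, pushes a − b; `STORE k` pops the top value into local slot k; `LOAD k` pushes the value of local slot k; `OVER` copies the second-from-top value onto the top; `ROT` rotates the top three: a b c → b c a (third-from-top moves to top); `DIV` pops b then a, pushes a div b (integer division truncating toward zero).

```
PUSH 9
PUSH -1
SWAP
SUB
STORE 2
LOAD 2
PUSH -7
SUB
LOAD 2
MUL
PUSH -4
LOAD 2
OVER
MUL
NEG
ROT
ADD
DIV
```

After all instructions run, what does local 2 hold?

PUSH 9  → [9]
PUSH -1 → [9, -1]
SWAP    → [-1, 9]
SUB     → [-10]
STORE 2 → []
LOAD 2  → [-10]
PUSH -7 → [-10, -7]
SUB     → [-3]
LOAD 2  → [-3, -10]
MUL     → [30]
PUSH -4 → [30, -4]
LOAD 2  → [30, -4, -10]
OVER    → [30, -4, -10, -4]
MUL     → [30, -4, 40]
NEG     → [30, -4, -40]
ROT     → [-4, -40, 30]
ADD     → [-4, -10]
DIV     → [0]

-10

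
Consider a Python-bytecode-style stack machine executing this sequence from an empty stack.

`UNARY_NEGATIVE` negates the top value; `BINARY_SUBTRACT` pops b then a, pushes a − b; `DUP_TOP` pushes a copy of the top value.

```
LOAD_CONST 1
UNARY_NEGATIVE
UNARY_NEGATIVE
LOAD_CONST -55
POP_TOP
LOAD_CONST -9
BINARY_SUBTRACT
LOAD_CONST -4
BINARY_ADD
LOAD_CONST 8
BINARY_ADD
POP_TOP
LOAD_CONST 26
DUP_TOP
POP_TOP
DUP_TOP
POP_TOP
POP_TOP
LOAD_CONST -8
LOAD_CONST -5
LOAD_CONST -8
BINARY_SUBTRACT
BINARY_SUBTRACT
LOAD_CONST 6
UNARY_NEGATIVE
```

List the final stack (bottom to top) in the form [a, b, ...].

LOAD_CONST 1     1
UNARY_NEGATIVE   -1
UNARY_NEGATIVE   1
LOAD_CONST -55   1 -55
POP_TOP          1
LOAD_CONST -9    1 -9
BINARY_SUBTRACT  10
LOAD_CONST -4    10 -4
BINARY_ADD       6
LOAD_CONST 8     6 8
BINARY_ADD       14
POP_TOP          (empty)
LOAD_CONST 26    26
DUP_TOP          26 26
POP_TOP          26
DUP_TOP          26 26
POP_TOP          26
POP_TOP          (empty)
LOAD_CONST -8    -8
LOAD_CONST -5    -8 -5
LOAD_CONST -8    -8 -5 -8
BINARY_SUBTRACT  -8 3
BINARY_SUBTRACT  -11
LOAD_CONST 6     -11 6
UNARY_NEGATIVE   -11 -6

[-11, -6]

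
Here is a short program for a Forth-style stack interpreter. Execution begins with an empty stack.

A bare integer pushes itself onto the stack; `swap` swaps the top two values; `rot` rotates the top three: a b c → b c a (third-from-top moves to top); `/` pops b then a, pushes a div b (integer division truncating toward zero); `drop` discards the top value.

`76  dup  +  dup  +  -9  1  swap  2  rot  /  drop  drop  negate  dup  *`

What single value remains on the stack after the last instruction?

76      76
dup     76 76
+       152
dup     152 152
+       304
-9      304 -9
1       304 -9 1
swap    304 1 -9
2       304 1 -9 2
rot     304 -9 2 1
/       304 -9 2
drop    304 -9
drop    304
negate  -304
dup     -304 -304
*       92416

92416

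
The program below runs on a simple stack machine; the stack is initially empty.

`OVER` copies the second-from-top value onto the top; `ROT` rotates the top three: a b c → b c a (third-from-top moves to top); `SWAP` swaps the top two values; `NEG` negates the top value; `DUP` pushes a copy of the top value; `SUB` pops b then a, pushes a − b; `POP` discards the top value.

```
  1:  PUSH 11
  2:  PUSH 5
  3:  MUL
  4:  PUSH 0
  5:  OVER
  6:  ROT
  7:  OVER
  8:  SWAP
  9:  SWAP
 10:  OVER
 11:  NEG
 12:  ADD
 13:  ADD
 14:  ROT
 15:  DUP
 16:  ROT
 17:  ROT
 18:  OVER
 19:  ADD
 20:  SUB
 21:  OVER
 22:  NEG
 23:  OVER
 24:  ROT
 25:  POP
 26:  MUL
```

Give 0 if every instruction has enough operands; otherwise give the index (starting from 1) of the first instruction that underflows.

0

PUSH 11 -> [11]
PUSH 5  -> [11, 5]
MUL     -> [55]
PUSH 0  -> [55, 0]
OVER    -> [55, 0, 55]
ROT     -> [0, 55, 55]
OVER    -> [0, 55, 55, 55]
SWAP    -> [0, 55, 55, 55]
SWAP    -> [0, 55, 55, 55]
OVER    -> [0, 55, 55, 55, 55]
NEG     -> [0, 55, 55, 55, -55]
ADD     -> [0, 55, 55, 0]
ADD     -> [0, 55, 55]
ROT     -> [55, 55, 0]
DUP     -> [55, 55, 0, 0]
ROT     -> [55, 0, 0, 55]
ROT     -> [55, 0, 55, 0]
OVER    -> [55, 0, 55, 0, 55]
ADD     -> [55, 0, 55, 55]
SUB     -> [55, 0, 0]
OVER    -> [55, 0, 0, 0]
NEG     -> [55, 0, 0, 0]
OVER    -> [55, 0, 0, 0, 0]
ROT     -> [55, 0, 0, 0, 0]
POP     -> [55, 0, 0, 0]
MUL     -> [55, 0, 0]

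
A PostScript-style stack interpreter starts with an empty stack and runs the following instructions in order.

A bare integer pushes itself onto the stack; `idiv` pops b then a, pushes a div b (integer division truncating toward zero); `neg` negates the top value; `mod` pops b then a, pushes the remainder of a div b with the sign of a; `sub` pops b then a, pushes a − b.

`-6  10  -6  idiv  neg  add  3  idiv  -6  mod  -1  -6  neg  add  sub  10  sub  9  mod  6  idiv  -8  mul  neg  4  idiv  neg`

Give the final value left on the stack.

-6    [-6]
10    [-6, 10]
-6    [-6, 10, -6]
idiv  [-6, -1]
neg   [-6, 1]
add   [-5]
3     [-5, 3]
idiv  [-1]
-6    [-1, -6]
mod   [-1]
-1    [-1, -1]
-6    [-1, -1, -6]
neg   [-1, -1, 6]
add   [-1, 5]
sub   [-6]
10    [-6, 10]
sub   [-16]
9     [-16, 9]
mod   [-7]
6     [-7, 6]
idiv  [-1]
-8    [-1, -8]
mul   [8]
neg   [-8]
4     [-8, 4]
idiv  [-2]
neg   [2]

2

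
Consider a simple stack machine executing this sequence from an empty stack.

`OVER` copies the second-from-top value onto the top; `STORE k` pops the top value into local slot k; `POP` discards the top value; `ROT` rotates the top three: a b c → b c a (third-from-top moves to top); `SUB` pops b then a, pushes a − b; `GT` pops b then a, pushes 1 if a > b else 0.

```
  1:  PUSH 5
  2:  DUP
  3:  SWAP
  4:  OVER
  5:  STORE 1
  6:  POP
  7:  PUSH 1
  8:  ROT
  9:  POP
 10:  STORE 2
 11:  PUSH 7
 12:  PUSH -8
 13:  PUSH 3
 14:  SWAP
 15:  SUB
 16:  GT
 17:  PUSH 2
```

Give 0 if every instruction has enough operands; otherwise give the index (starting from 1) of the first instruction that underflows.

8

PUSH 5  : 5
DUP     : 5 5
SWAP    : 5 5
OVER    : 5 5 5
STORE 1 : 5 5
POP     : 5
PUSH 1  : 5 1
ROT  — needs 3 operands, stack has 2 → underflow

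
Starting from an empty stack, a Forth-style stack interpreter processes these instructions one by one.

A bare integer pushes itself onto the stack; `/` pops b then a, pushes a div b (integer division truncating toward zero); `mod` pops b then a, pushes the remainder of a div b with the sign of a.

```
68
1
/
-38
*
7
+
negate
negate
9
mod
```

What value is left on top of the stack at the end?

-3

68      68
1       68 1
/       68
-38     68 -38
*       -2584
7       -2584 7
+       -2577
negate  2577
negate  -2577
9       -2577 9
mod     -3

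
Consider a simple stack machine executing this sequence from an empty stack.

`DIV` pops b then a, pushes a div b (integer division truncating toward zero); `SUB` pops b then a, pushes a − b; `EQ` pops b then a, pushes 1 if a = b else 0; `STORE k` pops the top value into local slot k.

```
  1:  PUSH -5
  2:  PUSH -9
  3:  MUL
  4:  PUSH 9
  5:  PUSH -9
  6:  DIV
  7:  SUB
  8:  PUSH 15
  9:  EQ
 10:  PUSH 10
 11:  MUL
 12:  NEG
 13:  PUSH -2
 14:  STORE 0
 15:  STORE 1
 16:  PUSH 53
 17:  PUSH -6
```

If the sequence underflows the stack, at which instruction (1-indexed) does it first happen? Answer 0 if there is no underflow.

PUSH -5 : [-5]
PUSH -9 : [-5, -9]
MUL     : [45]
PUSH 9  : [45, 9]
PUSH -9 : [45, 9, -9]
DIV     : [45, -1]
SUB     : [46]
PUSH 15 : [46, 15]
EQ      : [0]
PUSH 10 : [0, 10]
MUL     : [0]
NEG     : [0]
PUSH -2 : [0, -2]
STORE 0 : [0]
STORE 1 : []
PUSH 53 : [53]
PUSH -6 : [53, -6]

0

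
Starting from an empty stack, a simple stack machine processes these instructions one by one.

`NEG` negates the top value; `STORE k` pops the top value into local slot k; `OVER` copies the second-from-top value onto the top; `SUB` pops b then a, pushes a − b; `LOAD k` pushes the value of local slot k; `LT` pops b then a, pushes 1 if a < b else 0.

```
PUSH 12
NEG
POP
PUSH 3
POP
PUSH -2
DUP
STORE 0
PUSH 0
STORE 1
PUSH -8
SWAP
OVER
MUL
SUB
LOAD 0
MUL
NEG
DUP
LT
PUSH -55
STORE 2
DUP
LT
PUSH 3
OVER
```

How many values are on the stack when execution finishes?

PUSH 12  → 12
NEG      → -12
POP      → (empty)
PUSH 3   → 3
POP      → (empty)
PUSH -2  → -2
DUP      → -2 -2
STORE 0  → -2
PUSH 0   → -2 0
STORE 1  → -2
PUSH -8  → -2 -8
SWAP     → -8 -2
OVER     → -8 -2 -8
MUL      → -8 16
SUB      → -24
LOAD 0   → -24 -2
MUL      → 48
NEG      → -48
DUP      → -48 -48
LT       → 0
PUSH -55 → 0 -55
STORE 2  → 0
DUP      → 0 0
LT       → 0
PUSH 3   → 0 3
OVER     → 0 3 0

3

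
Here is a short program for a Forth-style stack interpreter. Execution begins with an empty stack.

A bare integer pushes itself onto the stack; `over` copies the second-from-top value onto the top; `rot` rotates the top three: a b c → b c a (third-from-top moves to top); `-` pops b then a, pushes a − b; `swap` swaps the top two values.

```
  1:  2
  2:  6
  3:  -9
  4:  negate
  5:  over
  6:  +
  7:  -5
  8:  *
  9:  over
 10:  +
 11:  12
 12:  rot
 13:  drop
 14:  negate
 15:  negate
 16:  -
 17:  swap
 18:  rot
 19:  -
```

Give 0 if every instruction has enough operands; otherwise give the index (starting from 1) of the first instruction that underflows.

18

2      → 2
6      → 2 6
-9     → 2 6 -9
negate → 2 6 9
over   → 2 6 9 6
+      → 2 6 15
-5     → 2 6 15 -5
*      → 2 6 -75
over   → 2 6 -75 6
+      → 2 6 -69
12     → 2 6 -69 12
rot    → 2 -69 12 6
drop   → 2 -69 12
negate → 2 -69 -12
negate → 2 -69 12
-      → 2 -81
swap   → -81 2
rot  — needs 3 operands, stack has 2 → underflow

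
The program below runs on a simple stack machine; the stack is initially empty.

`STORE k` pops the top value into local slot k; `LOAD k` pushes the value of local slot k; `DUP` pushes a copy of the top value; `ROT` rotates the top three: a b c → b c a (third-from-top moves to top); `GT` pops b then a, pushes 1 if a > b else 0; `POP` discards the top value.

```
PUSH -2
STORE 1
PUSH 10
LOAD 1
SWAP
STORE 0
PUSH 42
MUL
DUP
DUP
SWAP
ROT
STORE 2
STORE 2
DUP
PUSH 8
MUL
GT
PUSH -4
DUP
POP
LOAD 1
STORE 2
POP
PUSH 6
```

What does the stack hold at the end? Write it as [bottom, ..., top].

PUSH -2 → -2
STORE 1 → (empty)
PUSH 10 → 10
LOAD 1  → 10 -2
SWAP    → -2 10
STORE 0 → -2
PUSH 42 → -2 42
MUL     → -84
DUP     → -84 -84
DUP     → -84 -84 -84
SWAP    → -84 -84 -84
ROT     → -84 -84 -84
STORE 2 → -84 -84
STORE 2 → -84
DUP     → -84 -84
PUSH 8  → -84 -84 8
MUL     → -84 -672
GT      → 1
PUSH -4 → 1 -4
DUP     → 1 -4 -4
POP     → 1 -4
LOAD 1  → 1 -4 -2
STORE 2 → 1 -4
POP     → 1
PUSH 6  → 1 6

[1, 6]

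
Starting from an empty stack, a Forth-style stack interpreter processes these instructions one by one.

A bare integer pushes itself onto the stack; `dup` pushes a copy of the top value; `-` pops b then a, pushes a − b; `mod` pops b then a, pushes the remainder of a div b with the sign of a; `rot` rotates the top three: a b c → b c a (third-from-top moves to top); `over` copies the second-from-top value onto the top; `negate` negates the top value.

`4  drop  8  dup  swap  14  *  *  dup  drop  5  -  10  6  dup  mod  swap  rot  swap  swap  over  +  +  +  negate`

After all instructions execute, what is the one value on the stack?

4       4
drop    (empty)
8       8
dup     8 8
swap    8 8
14      8 8 14
*       8 112
*       896
dup     896 896
drop    896
5       896 5
-       891
10      891 10
6       891 10 6
dup     891 10 6 6
mod     891 10 0
swap    891 0 10
rot     0 10 891
swap    0 891 10
swap    0 10 891
over    0 10 891 10
+       0 10 901
+       0 911
+       911
negate  -911

-911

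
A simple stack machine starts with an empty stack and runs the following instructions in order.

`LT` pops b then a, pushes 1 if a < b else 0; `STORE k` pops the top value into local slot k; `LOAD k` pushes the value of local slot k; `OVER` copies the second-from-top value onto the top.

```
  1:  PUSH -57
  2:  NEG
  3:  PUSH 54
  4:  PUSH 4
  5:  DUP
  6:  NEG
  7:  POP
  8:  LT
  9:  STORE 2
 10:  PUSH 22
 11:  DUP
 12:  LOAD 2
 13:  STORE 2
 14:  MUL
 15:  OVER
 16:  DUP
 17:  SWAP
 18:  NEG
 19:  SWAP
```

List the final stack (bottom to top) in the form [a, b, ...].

PUSH -57 -> [-57]
NEG      -> [57]
PUSH 54  -> [57, 54]
PUSH 4   -> [57, 54, 4]
DUP      -> [57, 54, 4, 4]
NEG      -> [57, 54, 4, -4]
POP      -> [57, 54, 4]
LT       -> [57, 0]
STORE 2  -> [57]
PUSH 22  -> [57, 22]
DUP      -> [57, 22, 22]
LOAD 2   -> [57, 22, 22, 0]
STORE 2  -> [57, 22, 22]
MUL      -> [57, 484]
OVER     -> [57, 484, 57]
DUP      -> [57, 484, 57, 57]
SWAP     -> [57, 484, 57, 57]
NEG      -> [57, 484, 57, -57]
SWAP     -> [57, 484, -57, 57]

[57, 484, -57, 57]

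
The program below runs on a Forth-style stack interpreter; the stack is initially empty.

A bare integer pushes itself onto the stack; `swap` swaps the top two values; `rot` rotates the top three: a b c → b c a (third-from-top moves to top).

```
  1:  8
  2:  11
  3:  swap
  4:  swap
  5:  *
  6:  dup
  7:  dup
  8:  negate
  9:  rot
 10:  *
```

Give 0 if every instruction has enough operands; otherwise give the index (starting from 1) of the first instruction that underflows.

0

8      : 8
11     : 8 11
swap   : 11 8
swap   : 8 11
*      : 88
dup    : 88 88
dup    : 88 88 88
negate : 88 88 -88
rot    : 88 -88 88
*      : 88 -7744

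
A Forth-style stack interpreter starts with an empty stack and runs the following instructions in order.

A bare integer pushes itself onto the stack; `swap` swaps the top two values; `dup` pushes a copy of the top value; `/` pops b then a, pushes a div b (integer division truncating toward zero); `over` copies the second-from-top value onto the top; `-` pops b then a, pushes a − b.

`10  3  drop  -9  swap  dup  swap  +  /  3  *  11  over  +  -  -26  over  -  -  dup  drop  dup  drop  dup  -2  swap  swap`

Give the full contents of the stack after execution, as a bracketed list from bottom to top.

10   → 10
3    → 10 3
drop → 10
-9   → 10 -9
swap → -9 10
dup  → -9 10 10
swap → -9 10 10
+    → -9 20
/    → 0
3    → 0 3
*    → 0
11   → 0 11
over → 0 11 0
+    → 0 11
-    → -11
-26  → -11 -26
over → -11 -26 -11
-    → -11 -15
-    → 4
dup  → 4 4
drop → 4
dup  → 4 4
drop → 4
dup  → 4 4
-2   → 4 4 -2
swap → 4 -2 4
swap → 4 4 -2

[4, 4, -2]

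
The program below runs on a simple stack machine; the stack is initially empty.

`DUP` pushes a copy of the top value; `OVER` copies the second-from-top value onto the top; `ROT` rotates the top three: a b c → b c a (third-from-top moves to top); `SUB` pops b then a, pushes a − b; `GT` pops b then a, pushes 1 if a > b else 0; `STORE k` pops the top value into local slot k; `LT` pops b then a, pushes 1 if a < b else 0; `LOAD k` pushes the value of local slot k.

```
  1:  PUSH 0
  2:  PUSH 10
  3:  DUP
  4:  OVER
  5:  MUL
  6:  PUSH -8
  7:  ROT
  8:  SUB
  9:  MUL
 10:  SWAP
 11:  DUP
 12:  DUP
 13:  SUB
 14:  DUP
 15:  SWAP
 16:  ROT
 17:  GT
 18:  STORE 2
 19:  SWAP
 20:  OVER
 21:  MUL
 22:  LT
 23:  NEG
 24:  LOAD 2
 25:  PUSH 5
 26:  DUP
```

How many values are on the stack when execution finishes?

4

PUSH 0  : [0]
PUSH 10 : [0, 10]
DUP     : [0, 10, 10]
OVER    : [0, 10, 10, 10]
MUL     : [0, 10, 100]
PUSH -8 : [0, 10, 100, -8]
ROT     : [0, 100, -8, 10]
SUB     : [0, 100, -18]
MUL     : [0, -1800]
SWAP    : [-1800, 0]
DUP     : [-1800, 0, 0]
DUP     : [-1800, 0, 0, 0]
SUB     : [-1800, 0, 0]
DUP     : [-1800, 0, 0, 0]
SWAP    : [-1800, 0, 0, 0]
ROT     : [-1800, 0, 0, 0]
GT      : [-1800, 0, 0]
STORE 2 : [-1800, 0]
SWAP    : [0, -1800]
OVER    : [0, -1800, 0]
MUL     : [0, 0]
LT      : [0]
NEG     : [0]
LOAD 2  : [0, 0]
PUSH 5  : [0, 0, 5]
DUP     : [0, 0, 5, 5]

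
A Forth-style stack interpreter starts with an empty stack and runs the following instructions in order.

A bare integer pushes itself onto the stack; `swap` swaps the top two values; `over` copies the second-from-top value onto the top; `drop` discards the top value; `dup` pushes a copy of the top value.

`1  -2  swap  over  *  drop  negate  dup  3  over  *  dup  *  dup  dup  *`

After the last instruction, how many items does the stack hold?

4

1      : [1]
-2     : [1, -2]
swap   : [-2, 1]
over   : [-2, 1, -2]
*      : [-2, -2]
drop   : [-2]
negate : [2]
dup    : [2, 2]
3      : [2, 2, 3]
over   : [2, 2, 3, 2]
*      : [2, 2, 6]
dup    : [2, 2, 6, 6]
*      : [2, 2, 36]
dup    : [2, 2, 36, 36]
dup    : [2, 2, 36, 36, 36]
*      : [2, 2, 36, 1296]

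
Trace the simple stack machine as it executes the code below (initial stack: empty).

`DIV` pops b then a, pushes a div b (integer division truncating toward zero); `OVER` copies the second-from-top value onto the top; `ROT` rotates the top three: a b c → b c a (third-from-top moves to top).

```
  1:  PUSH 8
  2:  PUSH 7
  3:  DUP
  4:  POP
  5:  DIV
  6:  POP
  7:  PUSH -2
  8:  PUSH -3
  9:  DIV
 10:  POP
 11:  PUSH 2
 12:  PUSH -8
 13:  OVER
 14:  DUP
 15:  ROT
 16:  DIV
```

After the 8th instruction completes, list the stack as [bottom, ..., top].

[-2, -3]

PUSH 8  : 8
PUSH 7  : 8 7
DUP     : 8 7 7
POP     : 8 7
DIV     : 1
POP     : (empty)
PUSH -2 : -2
PUSH -3 : -2 -3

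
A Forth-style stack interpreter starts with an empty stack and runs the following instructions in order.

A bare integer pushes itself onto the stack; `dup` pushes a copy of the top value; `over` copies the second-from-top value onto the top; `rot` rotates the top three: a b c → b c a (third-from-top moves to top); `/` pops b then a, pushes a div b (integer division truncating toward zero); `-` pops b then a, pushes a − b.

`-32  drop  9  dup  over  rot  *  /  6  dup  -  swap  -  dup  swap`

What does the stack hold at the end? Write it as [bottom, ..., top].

[0, 0]

-32   [-32]
drop  []
9     [9]
dup   [9, 9]
over  [9, 9, 9]
rot   [9, 9, 9]
*     [9, 81]
/     [0]
6     [0, 6]
dup   [0, 6, 6]
-     [0, 0]
swap  [0, 0]
-     [0]
dup   [0, 0]
swap  [0, 0]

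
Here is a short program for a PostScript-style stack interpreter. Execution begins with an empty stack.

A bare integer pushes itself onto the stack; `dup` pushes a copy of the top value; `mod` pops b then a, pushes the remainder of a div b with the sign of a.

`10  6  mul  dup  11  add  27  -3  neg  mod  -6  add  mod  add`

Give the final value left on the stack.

10  -> 10
6   -> 10 6
mul -> 60
dup -> 60 60
11  -> 60 60 11
add -> 60 71
27  -> 60 71 27
-3  -> 60 71 27 -3
neg -> 60 71 27 3
mod -> 60 71 0
-6  -> 60 71 0 -6
add -> 60 71 -6
mod -> 60 5
add -> 65

65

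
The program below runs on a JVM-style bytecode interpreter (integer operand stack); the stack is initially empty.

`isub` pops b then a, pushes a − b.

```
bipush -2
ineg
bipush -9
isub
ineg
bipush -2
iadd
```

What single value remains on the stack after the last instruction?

-13

bipush -2 : -2
ineg      : 2
bipush -9 : 2 -9
isub      : 11
ineg      : -11
bipush -2 : -11 -2
iadd      : -13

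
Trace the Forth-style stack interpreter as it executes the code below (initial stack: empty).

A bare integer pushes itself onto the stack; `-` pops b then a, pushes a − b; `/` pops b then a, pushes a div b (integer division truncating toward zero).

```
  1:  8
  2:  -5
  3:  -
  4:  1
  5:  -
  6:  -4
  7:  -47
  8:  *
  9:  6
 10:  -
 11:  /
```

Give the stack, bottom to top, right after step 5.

[12]

8   [8]
-5  [8, -5]
-   [13]
1   [13, 1]
-   [12]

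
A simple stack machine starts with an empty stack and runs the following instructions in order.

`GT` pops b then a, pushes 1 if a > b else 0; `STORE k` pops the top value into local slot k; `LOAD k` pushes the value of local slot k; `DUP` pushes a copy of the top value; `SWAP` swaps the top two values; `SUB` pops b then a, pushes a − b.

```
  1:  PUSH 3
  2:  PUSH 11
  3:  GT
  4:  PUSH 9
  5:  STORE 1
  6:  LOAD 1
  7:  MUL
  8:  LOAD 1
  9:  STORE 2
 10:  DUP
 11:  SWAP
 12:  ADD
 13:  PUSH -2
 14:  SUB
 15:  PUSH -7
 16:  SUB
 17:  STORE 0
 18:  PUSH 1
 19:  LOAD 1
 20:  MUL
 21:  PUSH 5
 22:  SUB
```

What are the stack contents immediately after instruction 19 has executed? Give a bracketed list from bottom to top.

[1, 9]

PUSH 3  -> 3
PUSH 11 -> 3 11
GT      -> 0
PUSH 9  -> 0 9
STORE 1 -> 0
LOAD 1  -> 0 9
MUL     -> 0
LOAD 1  -> 0 9
STORE 2 -> 0
DUP     -> 0 0
SWAP    -> 0 0
ADD     -> 0
PUSH -2 -> 0 -2
SUB     -> 2
PUSH -7 -> 2 -7
SUB     -> 9
STORE 0 -> (empty)
PUSH 1  -> 1
LOAD 1  -> 1 9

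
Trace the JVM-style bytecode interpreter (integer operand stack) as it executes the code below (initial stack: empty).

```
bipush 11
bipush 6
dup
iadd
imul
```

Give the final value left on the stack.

132

bipush 11  [11]
bipush 6   [11, 6]
dup        [11, 6, 6]
iadd       [11, 12]
imul       [132]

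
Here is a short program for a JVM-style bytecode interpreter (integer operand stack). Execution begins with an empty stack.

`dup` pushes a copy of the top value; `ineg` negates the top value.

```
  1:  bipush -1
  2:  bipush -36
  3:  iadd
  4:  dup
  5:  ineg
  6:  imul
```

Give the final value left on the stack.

-1369

bipush -1  : -1
bipush -36 : -1 -36
iadd       : -37
dup        : -37 -37
ineg       : -37 37
imul       : -1369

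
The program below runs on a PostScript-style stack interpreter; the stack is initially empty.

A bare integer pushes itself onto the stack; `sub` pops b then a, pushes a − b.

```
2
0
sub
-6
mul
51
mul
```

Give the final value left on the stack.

2   : [2]
0   : [2, 0]
sub : [2]
-6  : [2, -6]
mul : [-12]
51  : [-12, 51]
mul : [-612]

-612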